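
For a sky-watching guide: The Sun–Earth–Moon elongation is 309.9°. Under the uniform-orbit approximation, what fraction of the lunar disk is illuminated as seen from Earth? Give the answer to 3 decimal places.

Half-versine of 309.9°: (1 − 0.641)/2 = 0.179.

0.179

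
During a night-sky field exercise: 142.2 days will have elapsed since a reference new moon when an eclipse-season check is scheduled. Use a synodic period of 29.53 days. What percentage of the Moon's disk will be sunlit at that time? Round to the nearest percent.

30%

142.2/29.53 = 4.815 lunations, so 4 complete cycles and 24.08 d into the next.
Phase angle: θ = 360°·(24.08 d)/(29.53 d) = 293.6°.
cos 293.6° = 0.400, so f = (1 − 0.400)/2 = 0.300, so 30%.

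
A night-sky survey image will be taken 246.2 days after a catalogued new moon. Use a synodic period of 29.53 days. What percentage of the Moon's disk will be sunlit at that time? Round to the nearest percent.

246.2 d spans 8 complete synodic months (8 × 29.53 = 236.24 d) plus 9.96 d.
Elongation θ = 360° × 9.96/29.53 ≈ 121.4°.
With cos θ = (-0.521), the lit fraction is (1 − (-0.521))/2 ≈ 0.761, so 76%.

76%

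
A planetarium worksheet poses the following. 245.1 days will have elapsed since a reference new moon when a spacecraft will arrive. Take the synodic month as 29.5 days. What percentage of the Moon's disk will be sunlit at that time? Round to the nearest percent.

245.1 d spans 8 complete synodic months (8 × 29.5 = 236.00 d) plus 9.10 d.
Phase angle: θ = 360°·(9.10 d)/(29.5 d) = 111.1°.
cos 111.1° = (-0.359), so f = (1 − (-0.359))/2 = 0.680, so 68%.

68%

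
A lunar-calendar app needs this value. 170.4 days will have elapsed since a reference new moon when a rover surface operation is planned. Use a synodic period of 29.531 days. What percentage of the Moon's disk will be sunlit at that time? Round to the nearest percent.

Reduce mod P: 170.4 − 5×29.531 = 22.75 d into the current lunation.
Elongation θ = 360° × 22.75/29.531 ≈ 277.3°.
With cos θ = 0.127, the lit fraction is (1 − 0.127)/2 ≈ 0.437, so 44%.

44%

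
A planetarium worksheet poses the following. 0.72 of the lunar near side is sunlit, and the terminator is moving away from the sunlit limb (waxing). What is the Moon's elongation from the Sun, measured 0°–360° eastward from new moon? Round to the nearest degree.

From f = (1 − cos θ)/2: cos θ = 1 − 2×0.72 = -0.440; arccos → 116.1°.
Waxing ⇒ before full, so θ = 116.1°.

116°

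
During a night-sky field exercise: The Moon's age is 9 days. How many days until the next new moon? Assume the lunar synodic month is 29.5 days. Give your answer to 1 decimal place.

The next new moon completes the synodic month: 29.5 − 9 = 20.500 days.

20.5 days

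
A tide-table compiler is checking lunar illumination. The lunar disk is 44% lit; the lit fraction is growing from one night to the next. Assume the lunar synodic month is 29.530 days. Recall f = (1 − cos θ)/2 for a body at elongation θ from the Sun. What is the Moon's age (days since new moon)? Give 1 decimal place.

6.8 days

Invert f = (1 − cos θ)/2 to get cos θ = 1 − 2(0.44) = 0.120, hence θ₀ = arccos 0.120 = 83.1°.
Before full moon the principal value applies: θ = 83.1°.
That fraction of the synodic month is 83.1/360 × 29.530 d ≈ 6.82 d.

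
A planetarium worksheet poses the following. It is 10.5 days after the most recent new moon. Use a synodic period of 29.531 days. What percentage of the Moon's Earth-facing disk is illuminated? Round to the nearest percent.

81%

The Moon has covered 10.5/29.531 of its cycle, so θ ≈ 360° × 10.5/29.531 = 128.0°.
cos 128.0° = (-0.616), so f = (1 − (-0.616))/2 = 0.808, so 81%.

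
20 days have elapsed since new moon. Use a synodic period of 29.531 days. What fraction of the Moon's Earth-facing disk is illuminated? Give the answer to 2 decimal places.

0.72

The Moon has covered 20/29.531 of its cycle, so θ ≈ 360° × 20/29.531 = 243.8°.
Illuminated fraction = (1 − cos 243.8°)/2 = (1 − (-0.441))/2 ≈ 0.721.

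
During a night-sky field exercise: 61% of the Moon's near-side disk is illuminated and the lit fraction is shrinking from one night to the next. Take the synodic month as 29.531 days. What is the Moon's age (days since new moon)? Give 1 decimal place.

cos θ = 1 − 2f = -0.220, giving a principal value of 102.7°.
Waning ⇒ past full, so θ = 360° − 102.7° = 257.3°.
That fraction of the synodic month is 257.3/360 × 29.531 d ≈ 21.11 d.

21.1 days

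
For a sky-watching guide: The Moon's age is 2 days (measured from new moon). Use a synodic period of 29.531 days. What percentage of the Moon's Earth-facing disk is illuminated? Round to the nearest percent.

Phase angle: θ = 360°·(2 d)/(29.531 d) = 24.4°.
Illuminated fraction = (1 − cos 24.4°)/2 = (1 − 0.911)/2 ≈ 0.045, so 4%.

4%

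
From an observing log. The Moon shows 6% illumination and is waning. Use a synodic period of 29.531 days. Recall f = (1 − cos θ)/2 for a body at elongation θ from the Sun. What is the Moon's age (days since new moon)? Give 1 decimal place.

27.2 days

cos θ = 1 − 2f = 0.880, giving a principal value of 28.4°.
Waning ⇒ past full, so θ = 360° − 28.4° = 331.6°.
At 360°/29.531 d per day, 331.6° corresponds to 27.20 days.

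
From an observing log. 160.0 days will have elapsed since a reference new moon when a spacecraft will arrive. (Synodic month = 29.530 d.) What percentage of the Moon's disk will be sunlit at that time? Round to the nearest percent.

94%

160.0 d spans 5 complete synodic months (5 × 29.530 = 147.65 d) plus 12.35 d.
The Moon has covered 12.35/29.530 of its cycle, so θ ≈ 360° × 12.35/29.530 = 150.6°.
With cos θ = (-0.871), the lit fraction is (1 − (-0.871))/2 ≈ 0.935, so 94%.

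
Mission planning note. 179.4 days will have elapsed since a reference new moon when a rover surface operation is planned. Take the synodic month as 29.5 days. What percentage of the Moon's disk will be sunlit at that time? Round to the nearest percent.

179.4 d spans 6 complete synodic months (6 × 29.5 = 177.00 d) plus 2.40 d.
Elongation θ = 360° × 2.40/29.5 ≈ 29.3°.
With cos θ = 0.872, the lit fraction is (1 − 0.872)/2 ≈ 0.064, so 6%.

6%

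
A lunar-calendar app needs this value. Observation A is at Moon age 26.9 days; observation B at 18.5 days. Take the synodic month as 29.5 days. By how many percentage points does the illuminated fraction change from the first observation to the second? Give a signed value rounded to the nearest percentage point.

First observation: θ = 360°·26.9/29.5 = 328.3°, so f = 0.075.
Second observation: θ = 225.8°, f = 0.849.
Δf = 0.849 − 0.075 = +0.774, i.e. +77 pp.

+77 percentage points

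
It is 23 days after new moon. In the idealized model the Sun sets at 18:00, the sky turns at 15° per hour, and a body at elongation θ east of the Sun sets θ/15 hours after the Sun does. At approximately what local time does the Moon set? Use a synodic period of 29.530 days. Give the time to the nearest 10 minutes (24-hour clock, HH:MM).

12:40

Phase angle: θ = 360°·(23 d)/(29.530 d) = 280.4°.
At 15° of sky rotation per hour, 280.4° corresponds to a 18.69 h lag.
18:00 + 18.693 h ≈ 12:42 → 12:40 to the nearest ten minutes.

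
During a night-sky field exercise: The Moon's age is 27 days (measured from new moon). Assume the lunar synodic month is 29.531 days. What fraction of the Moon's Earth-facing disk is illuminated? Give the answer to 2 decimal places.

0.07

Phase angle: θ = 360°·(27 d)/(29.531 d) = 329.1°.
cos 329.1° = 0.858, so f = (1 − 0.858)/2 = 0.071.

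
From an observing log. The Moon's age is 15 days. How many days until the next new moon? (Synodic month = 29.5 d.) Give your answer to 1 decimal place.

One full lunation from the last new moon is 29.5 d; remaining = 29.5 − 15 = 14.500 d.

14.5 days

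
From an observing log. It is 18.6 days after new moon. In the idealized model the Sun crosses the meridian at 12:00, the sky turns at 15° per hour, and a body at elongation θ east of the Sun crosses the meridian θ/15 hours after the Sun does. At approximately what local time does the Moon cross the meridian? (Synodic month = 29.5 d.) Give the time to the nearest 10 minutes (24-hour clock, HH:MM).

03:10

Elongation θ = 360° × 18.6/29.5 ≈ 227.0°.
Delay after the Sun = 227.0° / (15°/h) ≈ 15.13 h.
12:00 + 15.132 h ≈ 03:08 → 03:10 to the nearest ten minutes.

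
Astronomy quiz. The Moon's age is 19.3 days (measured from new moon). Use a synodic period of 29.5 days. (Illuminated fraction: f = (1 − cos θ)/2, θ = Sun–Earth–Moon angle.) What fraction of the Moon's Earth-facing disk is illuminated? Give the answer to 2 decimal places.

Elongation θ = 360° × 19.3/29.5 ≈ 235.5°.
cos 235.5° = (-0.566), so f = (1 − (-0.566))/2 = 0.783.

0.78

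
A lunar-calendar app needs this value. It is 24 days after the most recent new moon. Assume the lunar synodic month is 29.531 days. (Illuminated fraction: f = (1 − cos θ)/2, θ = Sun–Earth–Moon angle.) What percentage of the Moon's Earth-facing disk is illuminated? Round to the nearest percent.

Elongation θ = 360° × 24/29.531 ≈ 292.6°.
cos 292.6° = 0.384, so f = (1 − 0.384)/2 = 0.308, so 31%.

31%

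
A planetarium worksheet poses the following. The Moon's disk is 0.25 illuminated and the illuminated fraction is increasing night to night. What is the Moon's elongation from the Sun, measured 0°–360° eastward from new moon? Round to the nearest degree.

60°

Invert f = (1 − cos θ)/2 to get cos θ = 1 − 2(0.25) = 0.500, hence θ₀ = arccos 0.500 = 60.0°.
Before full moon the principal value applies: θ = 60.0°.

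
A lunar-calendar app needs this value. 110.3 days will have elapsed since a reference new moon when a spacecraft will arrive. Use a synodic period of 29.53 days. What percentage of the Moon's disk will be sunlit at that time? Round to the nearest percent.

55%

110.3 d spans 3 complete synodic months (3 × 29.53 = 88.59 d) plus 21.71 d.
Elongation θ = 360° × 21.71/29.53 ≈ 264.7°.
cos 264.7° = (-0.093), so f = (1 − (-0.093))/2 = 0.546, so 55%.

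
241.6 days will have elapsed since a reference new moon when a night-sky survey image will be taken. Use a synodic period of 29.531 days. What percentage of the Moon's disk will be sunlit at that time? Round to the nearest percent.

241.6/29.531 = 8.181 lunations, so 8 complete cycles and 5.35 d into the next.
Phase angle: θ = 360°·(5.35 d)/(29.531 d) = 65.2°.
cos 65.2° = 0.419, so f = (1 − 0.419)/2 = 0.291, so 29%.

29%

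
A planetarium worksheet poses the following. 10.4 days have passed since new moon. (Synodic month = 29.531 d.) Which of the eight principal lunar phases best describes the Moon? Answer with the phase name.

waxing gibbous

At 10.4/29.531 of the cycle, θ ≈ 127° — the waxing gibbous range.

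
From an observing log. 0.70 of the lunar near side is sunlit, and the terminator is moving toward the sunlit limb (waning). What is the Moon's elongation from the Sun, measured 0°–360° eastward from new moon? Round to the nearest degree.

246°

Invert f = (1 − cos θ)/2 to get cos θ = 1 − 2(0.70) = -0.400, hence θ₀ = arccos -0.400 = 113.6°.
A waning Moon lies in 180°–360°, so θ = 360° − 113.6° = 246.4°.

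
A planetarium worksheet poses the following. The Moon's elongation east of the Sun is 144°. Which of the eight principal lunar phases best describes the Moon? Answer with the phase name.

The waxing gibbous sector spans roughly 112°–158°; 144° falls inside it.

waxing gibbous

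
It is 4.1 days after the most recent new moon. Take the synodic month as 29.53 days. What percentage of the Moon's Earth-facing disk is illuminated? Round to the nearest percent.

18%

The Moon has covered 4.1/29.53 of its cycle, so θ ≈ 360° × 4.1/29.53 = 50.0°.
cos 50.0° = 0.643, so f = (1 − 0.643)/2 = 0.178, so 18%.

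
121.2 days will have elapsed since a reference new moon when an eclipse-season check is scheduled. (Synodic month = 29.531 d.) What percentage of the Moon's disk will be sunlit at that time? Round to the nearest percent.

10%

121.2/29.531 = 4.104 lunations, so 4 complete cycles and 3.08 d into the next.
Phase angle: θ = 360°·(3.08 d)/(29.531 d) = 37.5°.
With cos θ = 0.793, the lit fraction is (1 − 0.793)/2 ≈ 0.103, so 10%.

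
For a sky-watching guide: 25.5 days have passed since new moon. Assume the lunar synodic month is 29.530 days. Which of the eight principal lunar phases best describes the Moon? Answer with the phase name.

waning crescent

At 25.5/29.530 of the cycle, θ ≈ 311° — the waning crescent range.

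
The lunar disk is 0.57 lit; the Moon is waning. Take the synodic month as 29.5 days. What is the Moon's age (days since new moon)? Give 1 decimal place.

From f = (1 − cos θ)/2: cos θ = 1 − 2×0.57 = -0.140; arccos → 98.0°.
A waning Moon lies in 180°–360°, so θ = 360° − 98.0° = 262.0°.
That fraction of the synodic month is 262.0/360 × 29.5 d ≈ 21.47 d.

21.5 days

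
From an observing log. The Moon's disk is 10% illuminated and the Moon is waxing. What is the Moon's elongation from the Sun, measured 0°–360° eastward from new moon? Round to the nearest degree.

From f = (1 − cos θ)/2: cos θ = 1 − 2×0.10 = 0.800; arccos → 36.9°.
Waxing ⇒ before full, so θ = 36.9°.

37°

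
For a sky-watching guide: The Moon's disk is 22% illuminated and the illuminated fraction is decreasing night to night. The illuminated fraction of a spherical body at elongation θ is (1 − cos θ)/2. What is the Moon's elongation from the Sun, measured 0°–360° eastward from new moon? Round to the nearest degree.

304°

From f = (1 − cos θ)/2: cos θ = 1 − 2×0.22 = 0.560; arccos → 55.9°.
Since the Moon is past full (waning), take the reflex angle: θ = 360° − 55.9° = 304.1°.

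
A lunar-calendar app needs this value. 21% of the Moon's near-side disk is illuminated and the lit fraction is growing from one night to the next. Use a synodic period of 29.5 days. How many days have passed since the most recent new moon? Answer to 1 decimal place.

Invert f = (1 − cos θ)/2 to get cos θ = 1 − 2(0.21) = 0.580, hence θ₀ = arccos 0.580 = 54.5°.
Before full moon the principal value applies: θ = 54.5°.
That fraction of the synodic month is 54.5/360 × 29.5 d ≈ 4.47 d.

4.5 days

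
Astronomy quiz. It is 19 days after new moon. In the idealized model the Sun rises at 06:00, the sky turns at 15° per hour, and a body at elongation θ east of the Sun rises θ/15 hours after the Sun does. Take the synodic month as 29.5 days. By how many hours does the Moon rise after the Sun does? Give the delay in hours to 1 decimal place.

The Moon has covered 19/29.5 of its cycle, so θ ≈ 360° × 19/29.5 = 231.9°.
Delay after the Sun = 231.9° / (15°/h) ≈ 15.46 h.
So the Moon rises 15.46 h after the Sun.

15.5 h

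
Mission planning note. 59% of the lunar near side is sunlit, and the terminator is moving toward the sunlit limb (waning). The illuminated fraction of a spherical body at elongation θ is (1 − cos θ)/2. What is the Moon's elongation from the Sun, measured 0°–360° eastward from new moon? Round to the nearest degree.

260°

cos θ = 1 − 2f = -0.180, giving a principal value of 100.4°.
Since the Moon is past full (waning), take the reflex angle: θ = 360° − 100.4° = 259.6°.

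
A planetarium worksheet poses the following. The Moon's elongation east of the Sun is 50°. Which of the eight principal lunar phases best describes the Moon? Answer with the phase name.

50° lies in the waxing crescent sector of the 8-phase cycle.

waxing crescent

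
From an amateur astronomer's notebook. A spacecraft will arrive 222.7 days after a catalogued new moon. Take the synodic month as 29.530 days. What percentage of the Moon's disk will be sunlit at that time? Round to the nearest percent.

Reduce mod P: 222.7 − 7×29.530 = 15.99 d into the current lunation.
Phase angle: θ = 360°·(15.99 d)/(29.530 d) = 194.9°.
Illuminated fraction = (1 − cos 194.9°)/2 = (1 − (-0.966))/2 ≈ 0.983, so 98%.

98%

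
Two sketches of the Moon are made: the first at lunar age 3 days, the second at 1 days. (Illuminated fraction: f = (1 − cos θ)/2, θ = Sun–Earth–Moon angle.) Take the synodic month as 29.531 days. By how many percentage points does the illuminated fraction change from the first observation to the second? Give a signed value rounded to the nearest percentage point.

-9 pp

First observation: θ = 360°·3/29.531 = 36.6°, so f = 0.098.
Second observation: θ = 12.2°, f = 0.011.
Δf = 0.011 − 0.098 = -0.087, i.e. -9 pp.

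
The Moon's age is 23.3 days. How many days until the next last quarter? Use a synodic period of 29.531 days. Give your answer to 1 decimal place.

Last quarter is 0.75 of the way through the cycle: age 0.75 × 29.531 = 22.148 d.
Already past this cycle's last quarter; the next is at 22.148 + 29.531 = 51.679 d, so 51.679 − 23.3 = 28.379 days.

28.4 days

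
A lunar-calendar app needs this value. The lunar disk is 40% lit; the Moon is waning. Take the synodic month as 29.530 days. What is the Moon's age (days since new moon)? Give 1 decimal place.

cos θ = 1 − 2f = 0.200, giving a principal value of 78.5°.
A waning Moon lies in 180°–360°, so θ = 360° − 78.5° = 281.5°.
At 360°/29.530 d per day, 281.5° corresponds to 23.09 days.

23.1 days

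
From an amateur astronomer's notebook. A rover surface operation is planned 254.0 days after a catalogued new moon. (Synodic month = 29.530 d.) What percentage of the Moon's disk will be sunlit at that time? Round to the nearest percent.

90%

Reduce mod P: 254.0 − 8×29.530 = 17.76 d into the current lunation.
The Moon has covered 17.76/29.530 of its cycle, so θ ≈ 360° × 17.76/29.530 = 216.5°.
cos 216.5° = (-0.804), so f = (1 − (-0.804))/2 = 0.902, so 90%.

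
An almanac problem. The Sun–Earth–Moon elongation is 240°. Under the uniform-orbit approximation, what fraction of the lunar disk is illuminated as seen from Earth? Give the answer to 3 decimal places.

0.750

f = (1 − cos 240°)/2 = (1 − (-0.500))/2 ≈ 0.750.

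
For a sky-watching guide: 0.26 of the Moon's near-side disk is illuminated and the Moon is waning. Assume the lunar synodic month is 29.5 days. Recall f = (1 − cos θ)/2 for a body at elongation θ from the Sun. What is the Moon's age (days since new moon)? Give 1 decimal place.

From f = (1 − cos θ)/2: cos θ = 1 − 2×0.26 = 0.480; arccos → 61.3°.
Waning ⇒ past full, so θ = 360° − 61.3° = 298.7°.
That fraction of the synodic month is 298.7/360 × 29.5 d ≈ 24.48 d.

24.5 days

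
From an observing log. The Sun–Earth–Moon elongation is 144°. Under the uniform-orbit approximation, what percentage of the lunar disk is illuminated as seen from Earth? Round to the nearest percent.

90%

Half-versine of 144°: (1 − (-0.809))/2 = 0.905, i.e. 90%.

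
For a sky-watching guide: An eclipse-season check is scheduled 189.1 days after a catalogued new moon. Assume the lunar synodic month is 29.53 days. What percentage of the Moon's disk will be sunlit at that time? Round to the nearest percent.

91%

Reduce mod P: 189.1 − 6×29.53 = 11.92 d into the current lunation.
The Moon has covered 11.92/29.53 of its cycle, so θ ≈ 360° × 11.92/29.53 = 145.3°.
cos 145.3° = (-0.822), so f = (1 − (-0.822))/2 = 0.911, so 91%.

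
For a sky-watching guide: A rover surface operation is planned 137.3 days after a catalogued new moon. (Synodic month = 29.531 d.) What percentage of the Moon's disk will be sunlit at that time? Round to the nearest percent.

Reduce mod P: 137.3 − 4×29.531 = 19.18 d into the current lunation.
Elongation θ = 360° × 19.18/29.531 ≈ 233.8°.
cos 233.8° = (-0.591), so f = (1 − (-0.591))/2 = 0.796, so 80%.

80%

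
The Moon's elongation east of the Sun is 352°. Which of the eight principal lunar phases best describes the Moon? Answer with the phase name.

new moon

352° lies in the new moon sector of the 8-phase cycle.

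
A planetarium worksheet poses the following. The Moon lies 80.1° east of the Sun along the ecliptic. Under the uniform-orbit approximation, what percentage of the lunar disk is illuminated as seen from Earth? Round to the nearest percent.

41%

cos 80.1° = 0.172, so f = (1 − 0.172)/2 = 0.414, i.e. 41%.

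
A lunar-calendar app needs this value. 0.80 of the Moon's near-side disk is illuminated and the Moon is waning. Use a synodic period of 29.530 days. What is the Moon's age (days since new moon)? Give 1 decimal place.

19.1 days

Invert f = (1 − cos θ)/2 to get cos θ = 1 − 2(0.80) = -0.600, hence θ₀ = arccos -0.600 = 126.9°.
A waning Moon lies in 180°–360°, so θ = 360° − 126.9° = 233.1°.
That fraction of the synodic month is 233.1/360 × 29.530 d ≈ 19.12 d.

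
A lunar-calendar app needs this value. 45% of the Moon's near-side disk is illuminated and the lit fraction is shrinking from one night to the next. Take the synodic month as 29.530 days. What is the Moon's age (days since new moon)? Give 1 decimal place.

Invert f = (1 − cos θ)/2 to get cos θ = 1 − 2(0.45) = 0.100, hence θ₀ = arccos 0.100 = 84.3°.
Waning ⇒ past full, so θ = 360° − 84.3° = 275.7°.
That fraction of the synodic month is 275.7/360 × 29.530 d ≈ 22.62 d.

22.6 days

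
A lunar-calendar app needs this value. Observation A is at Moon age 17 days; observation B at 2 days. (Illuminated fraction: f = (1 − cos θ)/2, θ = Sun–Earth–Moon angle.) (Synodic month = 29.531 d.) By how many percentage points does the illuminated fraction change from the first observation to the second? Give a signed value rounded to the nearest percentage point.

-90 pp

First observation: θ = 360°·17/29.531 = 207.2°, so f = 0.945.
Second observation: θ = 24.4°, f = 0.045.
Δf = 0.045 − 0.945 = -0.900, i.e. -90 pp.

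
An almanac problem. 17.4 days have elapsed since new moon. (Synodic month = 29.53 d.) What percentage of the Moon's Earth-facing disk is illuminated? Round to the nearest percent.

92%

Elongation θ = 360° × 17.4/29.53 ≈ 212.1°.
cos 212.1° = (-0.847), so f = (1 − (-0.847))/2 = 0.923, so 92%.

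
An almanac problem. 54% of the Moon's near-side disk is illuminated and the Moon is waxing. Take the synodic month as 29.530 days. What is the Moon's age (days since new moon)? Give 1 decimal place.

7.8 days

Invert f = (1 − cos θ)/2 to get cos θ = 1 − 2(0.54) = -0.080, hence θ₀ = arccos -0.080 = 94.6°.
The Moon is waxing (0°–180°), so θ = 94.6° directly.
At 360°/29.530 d per day, 94.6° corresponds to 7.76 days.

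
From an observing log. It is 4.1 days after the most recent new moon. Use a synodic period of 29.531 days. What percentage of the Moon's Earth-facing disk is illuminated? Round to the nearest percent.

The Moon has covered 4.1/29.531 of its cycle, so θ ≈ 360° × 4.1/29.531 = 50.0°.
Illuminated fraction = (1 − cos 50.0°)/2 = (1 − 0.643)/2 ≈ 0.178, so 18%.

18%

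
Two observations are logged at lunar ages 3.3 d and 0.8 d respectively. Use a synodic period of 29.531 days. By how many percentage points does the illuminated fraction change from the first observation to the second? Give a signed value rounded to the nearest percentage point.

First observation: θ = 360°·3.3/29.531 = 40.2°, so f = 0.118.
Second observation: θ = 9.8°, f = 0.007.
Δf = 0.007 − 0.118 = -0.111, i.e. -11 pp.

-11 percentage points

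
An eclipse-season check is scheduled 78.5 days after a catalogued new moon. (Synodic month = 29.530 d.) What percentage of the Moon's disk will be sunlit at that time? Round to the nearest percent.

77%

78.5/29.530 = 2.658 lunations, so 2 complete cycles and 19.44 d into the next.
Phase angle: θ = 360°·(19.44 d)/(29.530 d) = 237.0°.
cos 237.0° = (-0.545), so f = (1 − (-0.545))/2 = 0.772, so 77%.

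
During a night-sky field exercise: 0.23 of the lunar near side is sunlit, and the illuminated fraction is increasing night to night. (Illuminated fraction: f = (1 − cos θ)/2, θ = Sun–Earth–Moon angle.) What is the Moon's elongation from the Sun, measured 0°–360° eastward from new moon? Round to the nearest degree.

57°

Invert f = (1 − cos θ)/2 to get cos θ = 1 − 2(0.23) = 0.540, hence θ₀ = arccos 0.540 = 57.3°.
Before full moon the principal value applies: θ = 57.3°.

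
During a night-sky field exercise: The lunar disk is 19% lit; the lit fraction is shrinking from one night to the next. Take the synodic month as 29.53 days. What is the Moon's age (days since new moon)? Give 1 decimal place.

cos θ = 1 − 2f = 0.620, giving a principal value of 51.7°.
Since the Moon is past full (waning), take the reflex angle: θ = 360° − 51.7° = 308.3°.
At 360°/29.53 d per day, 308.3° corresponds to 25.29 days.

25.3 days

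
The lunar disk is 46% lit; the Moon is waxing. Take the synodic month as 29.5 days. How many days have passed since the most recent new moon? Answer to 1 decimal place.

Invert f = (1 − cos θ)/2 to get cos θ = 1 − 2(0.46) = 0.080, hence θ₀ = arccos 0.080 = 85.4°.
Waxing ⇒ before full, so θ = 85.4°.
At 360°/29.5 d per day, 85.4° corresponds to 7.00 days.

7.0 days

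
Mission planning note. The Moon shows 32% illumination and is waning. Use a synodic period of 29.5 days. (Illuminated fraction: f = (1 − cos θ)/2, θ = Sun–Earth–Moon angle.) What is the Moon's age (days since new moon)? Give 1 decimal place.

23.9 days

Invert f = (1 − cos θ)/2 to get cos θ = 1 − 2(0.32) = 0.360, hence θ₀ = arccos 0.360 = 68.9°.
Since the Moon is past full (waning), take the reflex angle: θ = 360° − 68.9° = 291.1°.
Age = 29.5 × 291.1°/360° ≈ 23.85 days.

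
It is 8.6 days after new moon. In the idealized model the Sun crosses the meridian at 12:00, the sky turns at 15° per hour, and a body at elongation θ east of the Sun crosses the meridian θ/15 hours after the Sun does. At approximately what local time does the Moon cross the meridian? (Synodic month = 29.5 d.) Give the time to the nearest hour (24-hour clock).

The Moon has covered 8.6/29.5 of its cycle, so θ ≈ 360° × 8.6/29.5 = 104.9°.
The Moon trails the Sun by θ/15 = 104.9/15 ≈ 7.00 hours.
12:00 + 7.00 h ≈ 19:00 → 19:00 to the nearest hour.

19:00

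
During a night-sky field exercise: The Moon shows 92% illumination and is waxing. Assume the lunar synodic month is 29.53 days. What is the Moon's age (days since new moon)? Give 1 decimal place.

12.1 days

cos θ = 1 − 2f = -0.840, giving a principal value of 147.1°.
Before full moon the principal value applies: θ = 147.1°.
At 360°/29.53 d per day, 147.1° corresponds to 12.07 days.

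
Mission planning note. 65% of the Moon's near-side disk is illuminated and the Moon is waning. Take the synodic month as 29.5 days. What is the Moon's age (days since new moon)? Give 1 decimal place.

20.7 days

Invert f = (1 − cos θ)/2 to get cos θ = 1 − 2(0.65) = -0.300, hence θ₀ = arccos -0.300 = 107.5°.
Since the Moon is past full (waning), take the reflex angle: θ = 360° − 107.5° = 252.5°.
That fraction of the synodic month is 252.5/360 × 29.5 d ≈ 20.69 d.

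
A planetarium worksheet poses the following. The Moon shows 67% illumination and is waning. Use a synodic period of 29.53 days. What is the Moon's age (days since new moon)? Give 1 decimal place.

cos θ = 1 − 2f = -0.340, giving a principal value of 109.9°.
A waning Moon lies in 180°–360°, so θ = 360° − 109.9° = 250.1°.
At 360°/29.53 d per day, 250.1° corresponds to 20.52 days.

20.5 days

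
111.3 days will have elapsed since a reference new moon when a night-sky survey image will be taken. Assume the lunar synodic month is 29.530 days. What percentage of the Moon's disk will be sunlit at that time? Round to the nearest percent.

Reduce mod P: 111.3 − 3×29.530 = 22.71 d into the current lunation.
The Moon has covered 22.71/29.530 of its cycle, so θ ≈ 360° × 22.71/29.530 = 276.9°.
cos 276.9° = 0.119, so f = (1 − 0.119)/2 = 0.440, so 44%.

44%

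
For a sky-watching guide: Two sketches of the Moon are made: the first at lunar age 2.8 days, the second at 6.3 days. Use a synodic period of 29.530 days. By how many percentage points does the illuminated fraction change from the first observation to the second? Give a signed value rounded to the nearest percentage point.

First observation: θ = 360°·2.8/29.530 = 34.1°, so f = 0.086.
Second observation: θ = 76.8°, f = 0.386.
Δf = 0.386 − 0.086 = +0.300, i.e. +30 pp.

+30 percentage points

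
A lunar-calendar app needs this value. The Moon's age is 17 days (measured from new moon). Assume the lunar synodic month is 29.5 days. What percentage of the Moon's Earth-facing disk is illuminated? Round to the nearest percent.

94%

Elongation θ = 360° × 17/29.5 ≈ 207.5°.
With cos θ = (-0.887), the lit fraction is (1 − (-0.887))/2 ≈ 0.944, so 94%.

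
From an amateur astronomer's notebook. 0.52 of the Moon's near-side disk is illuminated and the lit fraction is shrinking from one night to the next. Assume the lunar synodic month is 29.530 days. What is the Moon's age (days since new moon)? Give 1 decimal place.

cos θ = 1 − 2f = -0.040, giving a principal value of 92.3°.
Waning ⇒ past full, so θ = 360° − 92.3° = 267.7°.
That fraction of the synodic month is 267.7/360 × 29.530 d ≈ 21.96 d.

22.0 days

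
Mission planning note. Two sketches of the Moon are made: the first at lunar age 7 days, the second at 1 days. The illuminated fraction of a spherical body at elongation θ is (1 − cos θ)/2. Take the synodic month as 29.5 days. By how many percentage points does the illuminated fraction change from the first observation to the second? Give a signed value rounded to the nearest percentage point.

First observation: θ = 360°·7/29.5 = 85.4°, so f = 0.460.
Second observation: θ = 12.2°, f = 0.011.
Δf = 0.011 − 0.460 = -0.449, i.e. -45 pp.

-45 percentage points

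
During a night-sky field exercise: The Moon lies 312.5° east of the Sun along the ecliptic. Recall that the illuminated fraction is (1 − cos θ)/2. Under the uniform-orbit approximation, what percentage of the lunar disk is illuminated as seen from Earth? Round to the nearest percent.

16%

Half-versine of 312.5°: (1 − 0.676)/2 = 0.162, i.e. 16%.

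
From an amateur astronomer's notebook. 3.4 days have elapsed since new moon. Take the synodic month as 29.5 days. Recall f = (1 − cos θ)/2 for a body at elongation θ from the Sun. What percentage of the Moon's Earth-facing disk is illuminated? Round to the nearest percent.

Phase angle: θ = 360°·(3.4 d)/(29.5 d) = 41.5°.
With cos θ = 0.749, the lit fraction is (1 − 0.749)/2 ≈ 0.125, so 13%.

13%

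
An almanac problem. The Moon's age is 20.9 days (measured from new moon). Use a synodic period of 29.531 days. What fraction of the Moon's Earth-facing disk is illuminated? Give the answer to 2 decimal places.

Elongation θ = 360° × 20.9/29.531 ≈ 254.8°.
cos 254.8° = (-0.262), so f = (1 − (-0.262))/2 = 0.631.

0.63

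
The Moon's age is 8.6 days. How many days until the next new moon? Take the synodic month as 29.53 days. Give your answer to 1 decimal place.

20.9 days

One full lunation from the last new moon is 29.53 d; remaining = 29.53 − 8.6 = 20.930 d.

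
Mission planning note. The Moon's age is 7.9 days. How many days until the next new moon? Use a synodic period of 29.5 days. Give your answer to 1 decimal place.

One full lunation from the last new moon is 29.5 d; remaining = 29.5 − 7.9 = 21.600 d.

21.6 days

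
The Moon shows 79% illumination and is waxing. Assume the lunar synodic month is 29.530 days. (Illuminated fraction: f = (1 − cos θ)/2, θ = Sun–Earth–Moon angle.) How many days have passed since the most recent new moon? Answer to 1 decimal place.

cos θ = 1 − 2f = -0.580, giving a principal value of 125.5°.
Before full moon the principal value applies: θ = 125.5°.
Age = 29.530 × 125.5°/360° ≈ 10.29 days.

10.3 days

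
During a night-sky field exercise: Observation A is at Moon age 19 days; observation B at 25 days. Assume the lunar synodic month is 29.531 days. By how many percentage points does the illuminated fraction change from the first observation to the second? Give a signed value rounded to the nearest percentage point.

θ₁ = 360° × 19/29.531 = 231.6°, f₁ = (1 − cos θ₁)/2 = 0.810.
θ₂ = 360° × 25/29.531 = 304.8°, f₂ = (1 − cos θ₂)/2 = 0.215.
Change = f₂ − f₁ = -0.596 → -60 percentage points.

-60 pp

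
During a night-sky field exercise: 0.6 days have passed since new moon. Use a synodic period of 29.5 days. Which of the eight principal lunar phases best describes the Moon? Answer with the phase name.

new moon

At 0.6/29.5 of the cycle, θ ≈ 7° — the new moon range.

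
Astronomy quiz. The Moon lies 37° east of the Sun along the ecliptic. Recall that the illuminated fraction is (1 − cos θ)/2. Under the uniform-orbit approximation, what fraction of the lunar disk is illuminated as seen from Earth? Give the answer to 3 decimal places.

Half-versine of 37°: (1 − 0.799)/2 = 0.101.

0.101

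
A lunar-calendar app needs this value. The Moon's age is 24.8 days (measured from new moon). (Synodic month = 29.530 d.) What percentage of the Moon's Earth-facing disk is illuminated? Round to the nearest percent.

23%

Phase angle: θ = 360°·(24.8 d)/(29.530 d) = 302.3°.
Illuminated fraction = (1 − cos 302.3°)/2 = (1 − 0.535)/2 ≈ 0.233, so 23%.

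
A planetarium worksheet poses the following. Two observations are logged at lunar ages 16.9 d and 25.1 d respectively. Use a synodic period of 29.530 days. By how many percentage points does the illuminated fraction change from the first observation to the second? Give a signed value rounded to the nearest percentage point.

First observation: θ = 360°·16.9/29.530 = 206.0°, so f = 0.949.
Second observation: θ = 306.0°, f = 0.206.
Δf = 0.206 − 0.949 = -0.743, i.e. -74 pp.

-74 percentage points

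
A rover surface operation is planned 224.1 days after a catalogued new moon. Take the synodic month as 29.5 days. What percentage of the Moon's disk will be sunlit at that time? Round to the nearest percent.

91%

224.1 d spans 7 complete synodic months (7 × 29.5 = 206.50 d) plus 17.60 d.
Phase angle: θ = 360°·(17.60 d)/(29.5 d) = 214.8°.
cos 214.8° = (-0.821), so f = (1 − (-0.821))/2 = 0.911, so 91%.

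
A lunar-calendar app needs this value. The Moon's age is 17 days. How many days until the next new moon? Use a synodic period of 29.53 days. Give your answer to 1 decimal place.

12.5 days

The next new moon completes the synodic month: 29.53 − 17 = 12.530 days.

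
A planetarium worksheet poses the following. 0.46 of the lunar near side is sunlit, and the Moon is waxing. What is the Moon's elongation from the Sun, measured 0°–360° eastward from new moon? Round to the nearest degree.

85°

Invert f = (1 − cos θ)/2 to get cos θ = 1 − 2(0.46) = 0.080, hence θ₀ = arccos 0.080 = 85.4°.
Before full moon the principal value applies: θ = 85.4°.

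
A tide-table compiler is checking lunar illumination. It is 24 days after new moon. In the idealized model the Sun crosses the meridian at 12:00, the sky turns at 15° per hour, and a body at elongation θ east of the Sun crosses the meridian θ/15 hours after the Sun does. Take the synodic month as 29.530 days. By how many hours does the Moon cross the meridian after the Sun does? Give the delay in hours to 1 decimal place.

Phase angle: θ = 360°·(24 d)/(29.530 d) = 292.6°.
The Moon trails the Sun by θ/15 = 292.6/15 ≈ 19.51 hours.
So the Moon crosses the meridian 19.51 h after the Sun.

19.5 h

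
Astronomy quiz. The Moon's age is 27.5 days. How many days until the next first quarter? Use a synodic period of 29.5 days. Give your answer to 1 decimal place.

First quarter is 0.25 of the way through the cycle: age 0.25 × 29.5 = 7.375 d.
Already past this cycle's first quarter; the next is at 7.375 + 29.5 = 36.875 d, so 36.875 − 27.5 = 9.375 days.

9.4 days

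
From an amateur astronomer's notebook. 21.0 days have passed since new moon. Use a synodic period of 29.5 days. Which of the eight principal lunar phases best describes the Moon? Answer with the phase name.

last quarter

At 21.0/29.5 of the cycle, θ ≈ 256° — the last quarter range.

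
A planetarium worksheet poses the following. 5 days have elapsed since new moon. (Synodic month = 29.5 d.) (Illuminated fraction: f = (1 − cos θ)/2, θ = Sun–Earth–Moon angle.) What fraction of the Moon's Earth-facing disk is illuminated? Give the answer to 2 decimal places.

0.26

The Moon has covered 5/29.5 of its cycle, so θ ≈ 360° × 5/29.5 = 61.0°.
cos 61.0° = 0.485, so f = (1 − 0.485)/2 = 0.258.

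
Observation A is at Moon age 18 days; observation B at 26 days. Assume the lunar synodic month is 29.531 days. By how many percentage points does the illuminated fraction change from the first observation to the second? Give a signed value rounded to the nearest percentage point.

θ₁ = 360° × 18/29.531 = 219.4°, f₁ = (1 − cos θ₁)/2 = 0.886.
θ₂ = 360° × 26/29.531 = 317.0°, f₂ = (1 − cos θ₂)/2 = 0.135.
Change = f₂ − f₁ = -0.752 → -75 percentage points.

-75 pp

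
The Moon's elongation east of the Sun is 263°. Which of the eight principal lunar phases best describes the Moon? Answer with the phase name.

last quarter

The last quarter sector spans roughly 248°–292°; 263° falls inside it.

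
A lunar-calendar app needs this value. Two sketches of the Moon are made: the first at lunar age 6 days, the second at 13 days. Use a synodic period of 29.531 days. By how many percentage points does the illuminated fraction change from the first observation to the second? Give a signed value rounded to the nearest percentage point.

+61 pp

First observation: θ = 360°·6/29.531 = 73.1°, so f = 0.355.
Second observation: θ = 158.5°, f = 0.965.
Δf = 0.965 − 0.355 = +0.610, i.e. +61 pp.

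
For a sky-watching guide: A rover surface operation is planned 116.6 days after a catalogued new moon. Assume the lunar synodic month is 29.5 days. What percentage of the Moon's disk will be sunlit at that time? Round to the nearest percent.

2%

116.6 d spans 3 complete synodic months (3 × 29.5 = 88.50 d) plus 28.10 d.
The Moon has covered 28.10/29.5 of its cycle, so θ ≈ 360° × 28.10/29.5 = 342.9°.
cos 342.9° = 0.956, so f = (1 − 0.956)/2 = 0.022, so 2%.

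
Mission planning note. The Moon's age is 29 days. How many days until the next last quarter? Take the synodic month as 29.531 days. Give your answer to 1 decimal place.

Last quarter occurs at elongation 270°, i.e. at age 29.531 × 270/360 = 22.148 d.
This lunation's last quarter (22.148 d) has passed, so add one period: 51.679 − 29 = 22.679 days.

22.7 days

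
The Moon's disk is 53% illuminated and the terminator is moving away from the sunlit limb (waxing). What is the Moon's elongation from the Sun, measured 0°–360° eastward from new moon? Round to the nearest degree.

93°

Invert f = (1 − cos θ)/2 to get cos θ = 1 − 2(0.53) = -0.060, hence θ₀ = arccos -0.060 = 93.4°.
The Moon is waxing (0°–180°), so θ = 93.4° directly.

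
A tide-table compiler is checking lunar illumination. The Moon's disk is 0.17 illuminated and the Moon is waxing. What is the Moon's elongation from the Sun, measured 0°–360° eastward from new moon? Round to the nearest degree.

From f = (1 − cos θ)/2: cos θ = 1 − 2×0.17 = 0.660; arccos → 48.7°.
The Moon is waxing (0°–180°), so θ = 48.7° directly.

49°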